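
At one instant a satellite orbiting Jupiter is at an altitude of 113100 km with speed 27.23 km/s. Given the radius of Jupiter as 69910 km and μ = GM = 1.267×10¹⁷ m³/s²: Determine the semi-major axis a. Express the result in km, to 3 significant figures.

r = 69910 + 113100 = 1.8301×10⁵ km = 1.830×10⁸ m.
Vis-viva rearranged: 1/a = 2/r − v²/μ = 1.093×10⁻⁸ − 5.852×10⁻⁹ = 5.076×10⁻⁹ m⁻¹.
a = 1.970×10⁸ m = 1.9700×10⁵ km.

a ≈ 1.97×10⁵ km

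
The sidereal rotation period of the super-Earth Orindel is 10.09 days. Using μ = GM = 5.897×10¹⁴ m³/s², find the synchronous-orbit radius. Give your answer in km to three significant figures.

r_sync ≈ 2.25×10⁵ km

T = 10.09 days = 8.718×10⁵ s.
A synchronous orbit has period T, so by Kepler's third law a = (μT²/4π²)^(1/3).
μT²/4π² = 5.897×10¹⁴ × (8.718×10⁵)² / 39.48 = 1.135×10²⁵ m³.
a = 2.247×10⁸ m = 2.2475×10⁵ km.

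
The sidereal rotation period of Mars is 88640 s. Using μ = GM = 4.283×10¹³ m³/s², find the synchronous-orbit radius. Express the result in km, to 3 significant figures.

A synchronous orbit has period T, so by Kepler's third law a = (μT²/4π²)^(1/3).
μT²/4π² = 4.283×10¹³ × (8.864×10⁴)² / 39.48 = 8.524×10²¹ m³.
a = 2.043×10⁷ m = 20428 km.

r_sync ≈ 20400 km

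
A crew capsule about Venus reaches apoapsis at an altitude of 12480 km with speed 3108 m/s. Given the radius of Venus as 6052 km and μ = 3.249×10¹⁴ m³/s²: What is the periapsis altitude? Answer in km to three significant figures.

periapsis altitude ≈ 995 km

r_a = 6052 + 12480 = 18532 km = 1.853×10⁷ m.
Specific energy ε = v²/2 − μ/r = -1.270×10⁷ J/kg, so a = −μ/(2ε) = 1.279×10⁷ m.
The apsides satisfy r_p + r_a = 2a, so the periapsis radius is 2a − r_a = 7.047×10⁶ m = 7046.6 km.
Periapsis altitude = 7046.6 − 6052 = 994.64 km.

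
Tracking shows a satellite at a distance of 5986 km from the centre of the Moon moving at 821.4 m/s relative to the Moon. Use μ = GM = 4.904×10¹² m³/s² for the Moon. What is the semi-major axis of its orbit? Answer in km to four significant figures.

r = 5.986×10⁶ m.
Vis-viva rearranged: 1/a = 2/r − v²/μ = 3.341×10⁻⁷ − 1.376×10⁻⁷ = 1.965×10⁻⁷ m⁻¹.
a = 5.088×10⁶ m = 5088.2 km.

a ≈ 5088 km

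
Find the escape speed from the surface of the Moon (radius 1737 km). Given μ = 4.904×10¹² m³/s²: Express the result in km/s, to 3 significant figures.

r = R = 1.737×10⁶ m.
Escape speed v_esc = √(2μ/r) = √(2 × 4.904×10¹² / 1.737×10⁶) = √(5.647×10⁶) = 2376 m/s.
= 2.376 km/s.

v_esc ≈ 2.38 km/s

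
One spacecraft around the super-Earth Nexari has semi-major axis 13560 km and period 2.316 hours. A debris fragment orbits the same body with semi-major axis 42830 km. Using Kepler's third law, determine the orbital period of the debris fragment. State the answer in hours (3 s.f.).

T₂ ≈ 13.0 hours

Kepler's third law: T² ∝ a³, so T₂ = T₁ (a₂/a₁)^(3/2).
a₂/a₁ = 3.159, (a₂/a₁)^(3/2) = 5.613.
T₂ = 2.316 × 5.613 = 13.00 hours.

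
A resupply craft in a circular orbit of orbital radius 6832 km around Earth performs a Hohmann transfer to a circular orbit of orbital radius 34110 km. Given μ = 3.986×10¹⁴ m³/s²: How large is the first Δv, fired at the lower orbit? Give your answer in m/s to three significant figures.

Δv ≈ 2220 m/s

r₁ = 6832 km = 6.832×10⁶ m.
r₂ = 34110 km = 3.411×10⁷ m.
Transfer ellipse a_t = (r₁ + r₂)/2 = 2.047×10⁷ m.
At r₁: circular v_c1 = √(μ/r₁) = 7638 m/s; transfer-perigee v_p = √[μ(2/r₁ − 1/a_t)] = 9860 m/s.
Δv₁ = v_p − v_c1 = 2221 m/s.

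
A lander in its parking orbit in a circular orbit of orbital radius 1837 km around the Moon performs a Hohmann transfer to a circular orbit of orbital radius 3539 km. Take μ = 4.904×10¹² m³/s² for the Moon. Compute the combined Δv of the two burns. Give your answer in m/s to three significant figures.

Δv_total ≈ 445 m/s

r₁ = 1837 km = 1.837×10⁶ m.
r₂ = 3539 km = 3.539×10⁶ m.
Transfer ellipse a_t = (r₁ + r₂)/2 = 2.688×10⁶ m.
At r₁: circular v_c1 = √(μ/r₁) = 1634 m/s; transfer-perilune v_p = √[μ(2/r₁ − 1/a_t)] = 1875 m/s.
Δv₁ = v_p − v_c1 = 240.9 m/s.
At r₂: circular v_c2 = √(μ/r₂) = 1177 m/s; transfer-apolune v_a = √[μ(2/r₂ − 1/a_t)] = 973.1 m/s.
Δv₂ = v_c2 − v_a = 204.0 m/s.
Total Δv = Δv₁ + Δv₂ = 444.9 m/s.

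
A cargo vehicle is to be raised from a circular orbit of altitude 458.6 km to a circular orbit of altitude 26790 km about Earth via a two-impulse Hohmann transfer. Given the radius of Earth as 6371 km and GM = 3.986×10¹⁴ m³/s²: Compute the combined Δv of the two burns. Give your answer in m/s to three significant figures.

r₁ = 6371 + 458.6 = 6829.6 km = 6.8296×10⁶ m.
r₂ = 6371 + 26790 = 33161 km = 3.3161×10⁷ m.
Transfer ellipse a_t = (r₁ + r₂)/2 = 2.000×10⁷ m.
At r₁: circular v_c1 = √(μ/r₁) = 7640 m/s; transfer-perigee v_p = √[μ(2/r₁ − 1/a_t)] = 9838 m/s.
Δv₁ = v_p − v_c1 = 2199 m/s.
At r₂: circular v_c2 = √(μ/r₂) = 3467 m/s; transfer-apogee v_a = √[μ(2/r₂ − 1/a_t)] = 2026 m/s.
Δv₂ = v_c2 − v_a = 1441 m/s.
Total Δv = Δv₁ + Δv₂ = 3639 m/s.

Δv_total ≈ 3640 m/s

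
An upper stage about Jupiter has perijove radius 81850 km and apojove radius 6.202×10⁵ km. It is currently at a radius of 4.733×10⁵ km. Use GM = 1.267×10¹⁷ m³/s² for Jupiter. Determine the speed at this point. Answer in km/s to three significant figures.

Semi-major axis a = (r_p + r_a)/2 = 3.5102×10⁵ km = 3.510×10⁸ m.
Vis-viva: v² = μ(2/r − 1/a) = 1.267×10¹⁷ × (4.226×10⁻⁹ − 2.849×10⁻⁹) = 1.744×10⁸ m²/s².
v = 13210 m/s = 13.21 km/s.

v ≈ 13.2 km/s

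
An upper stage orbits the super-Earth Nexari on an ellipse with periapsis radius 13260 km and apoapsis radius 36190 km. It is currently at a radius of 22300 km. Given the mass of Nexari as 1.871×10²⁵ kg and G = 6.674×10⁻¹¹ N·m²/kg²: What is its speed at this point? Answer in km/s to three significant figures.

μ = GM = 6.674×10⁻¹¹ × 1.871×10²⁵ = 1.249×10¹⁵ m³/s².
Semi-major axis a = (r_p + r_a)/2 = 24725 km = 2.472×10⁷ m.
Vis-viva: v² = μ(2/r − 1/a) = 1.249×10¹⁵ × (8.969×10⁻⁸ − 4.044×10⁻⁸) = 6.149×10⁷ m²/s².
v = 7841 m/s = 7.841 km/s.

v ≈ 7.84 km/s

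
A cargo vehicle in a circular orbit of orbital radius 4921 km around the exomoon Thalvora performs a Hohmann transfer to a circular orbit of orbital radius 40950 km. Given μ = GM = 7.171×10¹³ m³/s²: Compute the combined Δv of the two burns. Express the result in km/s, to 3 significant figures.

Δv_total ≈ 1.99 km/s

r₁ = 4921 km = 4.921×10⁶ m.
r₂ = 40950 km = 4.095×10⁷ m.
Transfer ellipse a_t = (r₁ + r₂)/2 = 2.294×10⁷ m.
At r₁: circular v_c1 = √(μ/r₁) = 3817 m/s; transfer-periapsis v_p = √[μ(2/r₁ − 1/a_t)] = 5101 m/s.
Δv₁ = v_p − v_c1 = 1283 m/s.
At r₂: circular v_c2 = √(μ/r₂) = 1323 m/s; transfer-apoapsis v_a = √[μ(2/r₂ − 1/a_t)] = 613.0 m/s.
Δv₂ = v_c2 − v_a = 710.3 m/s.
Total Δv = Δv₁ + Δv₂ = 1994 m/s = 1.994 km/s.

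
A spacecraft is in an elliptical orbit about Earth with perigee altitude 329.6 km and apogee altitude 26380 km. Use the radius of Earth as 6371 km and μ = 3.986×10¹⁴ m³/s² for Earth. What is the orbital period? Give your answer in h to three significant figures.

r_p = 6371 + 329.6 = 6700.6 km = 6.7006×10⁶ m.
r_a = 6371 + 26380 = 32751 km = 3.2751×10⁷ m.
Semi-major axis a = (r_p + r_a)/2 = (6700.6 + 32751)/2 = 19726 km = 1.973×10⁷ m.
By Kepler's third law T = 2π√(a³/μ) = 2π × 4.388×10³ = 2.757×10⁴ s.
= 7.659 h.

T ≈ 7.66 h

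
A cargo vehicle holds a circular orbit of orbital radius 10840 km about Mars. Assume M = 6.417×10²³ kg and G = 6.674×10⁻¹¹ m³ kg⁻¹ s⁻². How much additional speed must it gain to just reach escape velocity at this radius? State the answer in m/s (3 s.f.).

Δv ≈ 823 m/s

μ = GM = 6.674×10⁻¹¹ × 6.417×10²³ = 4.283×10¹³ m³/s².
r = 10840 km = 1.084×10⁷ m.
Circular speed v_c = √(μ/r) = 1988 m/s.
Escape speed v_esc = √(2μ/r) = √2 × v_c = 2811 m/s.
Δv = v_esc − v_c = 823.3 m/s.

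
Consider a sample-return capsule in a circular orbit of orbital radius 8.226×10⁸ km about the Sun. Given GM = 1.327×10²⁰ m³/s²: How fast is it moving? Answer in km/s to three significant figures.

v ≈ 12.7 km/s

r = 8.226×10⁸ km = 8.226×10¹¹ m.
For a circular orbit v = √(μ/r) = √(1.327×10²⁰ / 8.226×10¹¹) = √(1.613×10⁸) = 12700 m/s.
That is 12.70 km/s.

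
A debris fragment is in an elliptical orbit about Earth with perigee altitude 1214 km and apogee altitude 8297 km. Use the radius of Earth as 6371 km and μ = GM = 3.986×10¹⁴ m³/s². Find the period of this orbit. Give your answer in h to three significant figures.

T ≈ 3.24 h

r_p = 6371 + 1214 = 7585.0 km = 7.5850×10⁶ m.
r_a = 6371 + 8297 = 14668 km = 1.4668×10⁷ m.
Semi-major axis a = (r_p + r_a)/2 = (7585.0 + 14668)/2 = 11126 km = 1.113×10⁷ m.
By Kepler's third law T = 2π√(a³/μ) = 2π × 1.859×10³ = 1.168×10⁴ s.
= 3.244 h.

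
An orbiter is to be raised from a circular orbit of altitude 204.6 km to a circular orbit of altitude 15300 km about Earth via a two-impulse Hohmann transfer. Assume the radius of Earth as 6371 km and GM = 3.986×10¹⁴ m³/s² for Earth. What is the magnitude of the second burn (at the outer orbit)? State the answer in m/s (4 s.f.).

Δv ≈ 1362 m/s

r₁ = 6371 + 204.6 = 6575.6 km = 6.5756×10⁶ m.
r₂ = 6371 + 15300 = 21671 km = 2.1671×10⁷ m.
Transfer ellipse a_t = (r₁ + r₂)/2 = 1.412×10⁷ m.
At r₁: circular v_c1 = √(μ/r₁) = 7786 m/s; transfer-perigee v_p = √[μ(2/r₁ − 1/a_t)] = 9644 m/s.
At r₂: circular v_c2 = √(μ/r₂) = 4289 m/s; transfer-apogee v_a = √[μ(2/r₂ − 1/a_t)] = 2926 m/s.
Δv₂ = v_c2 − v_a = 1362 m/s.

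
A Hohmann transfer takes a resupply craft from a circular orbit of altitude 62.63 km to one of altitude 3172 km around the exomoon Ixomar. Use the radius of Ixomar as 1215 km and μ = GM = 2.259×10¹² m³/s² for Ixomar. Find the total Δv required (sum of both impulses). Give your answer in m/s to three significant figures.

r₁ = 1215 + 62.63 = 1277.6 km = 1.2776×10⁶ m.
r₂ = 1215 + 3172 = 4387.0 km = 4.3870×10⁶ m.
Transfer ellipse a_t = (r₁ + r₂)/2 = 2.832×10⁶ m.
At r₁: circular v_c1 = √(μ/r₁) = 1330 m/s; transfer-periapsis v_p = √[μ(2/r₁ − 1/a_t)] = 1655 m/s.
Δv₁ = v_p − v_c1 = 325.2 m/s.
At r₂: circular v_c2 = √(μ/r₂) = 717.6 m/s; transfer-apoapsis v_a = √[μ(2/r₂ − 1/a_t)] = 482.0 m/s.
Δv₂ = v_c2 − v_a = 235.6 m/s.
Total Δv = Δv₁ + Δv₂ = 560.8 m/s.

Δv_total ≈ 561 m/s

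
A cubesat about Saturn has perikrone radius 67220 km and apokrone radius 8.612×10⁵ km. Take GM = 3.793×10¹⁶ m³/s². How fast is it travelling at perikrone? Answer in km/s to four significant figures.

Semi-major axis a = (r_p + r_a)/2 = 4.6421×10⁵ km = 4.642×10⁸ m.
Vis-viva: v² = μ(2/r − 1/a) = 3.793×10¹⁶ × (2.975×10⁻⁸ − 2.154×10⁻⁹) = 1.047×10⁹ m²/s².
v = 32350 m/s = 32.35 km/s.

v ≈ 32.35 km/s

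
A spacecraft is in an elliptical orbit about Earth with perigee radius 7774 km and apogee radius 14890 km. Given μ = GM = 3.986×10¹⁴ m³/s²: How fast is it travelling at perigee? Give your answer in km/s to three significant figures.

v ≈ 8.21 km/s

Semi-major axis a = (r_p + r_a)/2 = 11332 km = 1.133×10⁷ m.
Vis-viva: v² = μ(2/r − 1/a) = 3.986×10¹⁴ × (2.573×10⁻⁷ − 8.825×10⁻⁸) = 6.737×10⁷ m²/s².
v = 8208 m/s = 8.208 km/s.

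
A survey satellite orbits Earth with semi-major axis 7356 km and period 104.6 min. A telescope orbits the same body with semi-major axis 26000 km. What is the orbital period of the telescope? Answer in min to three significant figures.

Kepler's third law: T² ∝ a³, so T₂ = T₁ (a₂/a₁)^(3/2).
a₂/a₁ = 3.535, (a₂/a₁)^(3/2) = 6.645.
T₂ = 104.6 × 6.645 = 695.1 min.

T₂ ≈ 695 min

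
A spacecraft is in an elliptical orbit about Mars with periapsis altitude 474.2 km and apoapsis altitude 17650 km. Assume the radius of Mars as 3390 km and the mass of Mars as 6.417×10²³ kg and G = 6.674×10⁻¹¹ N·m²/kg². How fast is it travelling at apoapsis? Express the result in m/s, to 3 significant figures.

μ = GM = 6.674×10⁻¹¹ × 6.417×10²³ = 4.283×10¹³ m³/s².
r_p = 3390 + 474.2 = 3864.2 km = 3.8642×10⁶ m.
r_a = 3390 + 17650 = 21040 km = 2.1040×10⁷ m.
Semi-major axis a = (r_p + r_a)/2 = 12452 km = 1.245×10⁷ m.
Vis-viva: v² = μ(2/r − 1/a) = 4.283×10¹³ × (9.506×10⁻⁸ − 8.031×10⁻⁸) = 6.317×10⁵ m²/s².
v = 794.8 m/s.

v ≈ 795 m/s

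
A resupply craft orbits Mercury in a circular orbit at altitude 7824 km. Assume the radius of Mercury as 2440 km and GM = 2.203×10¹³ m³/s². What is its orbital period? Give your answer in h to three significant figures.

r = 2440 + 7824 = 10264 km = 1.0264×10⁷ m.
Kepler's third law: T = 2π√(r³/μ) = 2π√((1.026×10⁷)³ / 2.203×10¹³).
r³/μ = 4.908×10⁷ s², so T = 2π × 7.006×10³ = 4.402×10⁴ s.
Converting: 4.402×10⁴ s ÷ 3600 = 12.23 h.

T ≈ 12.2 h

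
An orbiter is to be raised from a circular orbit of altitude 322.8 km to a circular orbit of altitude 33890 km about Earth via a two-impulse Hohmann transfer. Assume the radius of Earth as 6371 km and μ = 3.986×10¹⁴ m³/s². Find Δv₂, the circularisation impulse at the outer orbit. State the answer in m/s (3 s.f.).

r₁ = 6371 + 322.8 = 6693.8 km = 6.6938×10⁶ m.
r₂ = 6371 + 33890 = 40261 km = 4.0261×10⁷ m.
Transfer ellipse a_t = (r₁ + r₂)/2 = 2.348×10⁷ m.
At r₁: circular v_c1 = √(μ/r₁) = 7717 m/s; transfer-perigee v_p = √[μ(2/r₁ − 1/a_t)] = 10110 m/s.
At r₂: circular v_c2 = √(μ/r₂) = 3146 m/s; transfer-apogee v_a = √[μ(2/r₂ − 1/a_t)] = 1680 m/s.
Δv₂ = v_c2 − v_a = 1466 m/s.

Δv ≈ 1470 m/s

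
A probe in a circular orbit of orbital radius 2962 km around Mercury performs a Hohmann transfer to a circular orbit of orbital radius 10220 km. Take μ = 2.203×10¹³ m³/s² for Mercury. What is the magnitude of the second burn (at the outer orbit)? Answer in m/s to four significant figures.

Δv ≈ 484.0 m/s

r₁ = 2962 km = 2.962×10⁶ m.
r₂ = 10220 km = 1.022×10⁷ m.
Transfer ellipse a_t = (r₁ + r₂)/2 = 6.591×10⁶ m.
At r₁: circular v_c1 = √(μ/r₁) = 2727 m/s; transfer-periherm v_p = √[μ(2/r₁ − 1/a_t)] = 3396 m/s.
At r₂: circular v_c2 = √(μ/r₂) = 1468 m/s; transfer-apoherm v_a = √[μ(2/r₂ − 1/a_t)] = 984.2 m/s.
Δv₂ = v_c2 − v_a = 484.0 m/s.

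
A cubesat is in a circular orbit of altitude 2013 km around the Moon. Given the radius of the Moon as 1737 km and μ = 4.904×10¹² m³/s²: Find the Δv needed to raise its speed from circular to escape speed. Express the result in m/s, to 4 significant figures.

r = 1737 + 2013 = 3750.0 km = 3.7500×10⁶ m.
Circular speed v_c = √(μ/r) = 1144 m/s.
Escape speed v_esc = √(2μ/r) = √2 × v_c = 1617 m/s.
Δv = v_esc − v_c = 473.7 m/s.

Δv ≈ 473.7 m/s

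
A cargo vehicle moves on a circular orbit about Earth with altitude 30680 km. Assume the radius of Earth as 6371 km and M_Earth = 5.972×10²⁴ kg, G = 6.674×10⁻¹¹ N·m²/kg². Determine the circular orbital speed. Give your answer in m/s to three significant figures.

v ≈ 3280 m/s

μ = GM = 6.674×10⁻¹¹ × 5.972×10²⁴ = 3.986×10¹⁴ m³/s².
r = 6371 + 30680 = 37051 km = 3.7051×10⁷ m.
For a circular orbit v = √(μ/r) = √(3.986×10¹⁴ / 3.705×10⁷) = √(1.076×10⁷) = 3280 m/s.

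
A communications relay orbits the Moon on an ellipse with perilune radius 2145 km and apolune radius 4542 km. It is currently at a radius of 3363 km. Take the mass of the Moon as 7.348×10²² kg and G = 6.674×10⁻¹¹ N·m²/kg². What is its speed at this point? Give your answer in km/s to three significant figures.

μ = GM = 6.674×10⁻¹¹ × 7.348×10²² = 4.904×10¹² m³/s².
Semi-major axis a = (r_p + r_a)/2 = 3343.5 km = 3.344×10⁶ m.
Vis-viva: v² = μ(2/r − 1/a) = 4.904×10¹² × (5.947×10⁻⁷ − 2.991×10⁻⁷) = 1.450×10⁶ m²/s².
v = 1204 m/s = 1.204 km/s.

v ≈ 1.20 km/s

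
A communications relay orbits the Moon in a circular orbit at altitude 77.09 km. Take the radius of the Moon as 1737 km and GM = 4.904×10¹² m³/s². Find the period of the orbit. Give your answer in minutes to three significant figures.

r = 1737 + 77.09 = 1814.1 km = 1.8141×10⁶ m.
Kepler's third law: T = 2π√(r³/μ) = 2π√((1.814×10⁶)³ / 4.904×10¹²).
r³/μ = 1.217×10⁶ s², so T = 2π × 1.103×10³ = 6.933×10³ s.
Converting: 6.933×10³ s ÷ 60.00 = 115.5 minutes.

T ≈ 116 minutes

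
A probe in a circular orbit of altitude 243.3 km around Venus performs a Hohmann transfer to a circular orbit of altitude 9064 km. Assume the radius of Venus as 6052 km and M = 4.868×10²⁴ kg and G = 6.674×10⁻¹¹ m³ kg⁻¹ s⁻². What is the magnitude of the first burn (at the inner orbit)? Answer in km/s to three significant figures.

μ = GM = 6.674×10⁻¹¹ × 4.868×10²⁴ = 3.249×10¹⁴ m³/s².
r₁ = 6052 + 243.3 = 6295.3 km = 6.2953×10⁶ m.
r₂ = 6052 + 9064 = 15116 km = 1.5116×10⁷ m.
Transfer ellipse a_t = (r₁ + r₂)/2 = 1.071×10⁷ m.
At r₁: circular v_c1 = √(μ/r₁) = 7184 m/s; transfer-periapsis v_p = √[μ(2/r₁ − 1/a_t)] = 8536 m/s.
Δv₁ = v_p − v_c1 = 1352 m/s.
= 1.352 km/s.

Δv ≈ 1.35 km/s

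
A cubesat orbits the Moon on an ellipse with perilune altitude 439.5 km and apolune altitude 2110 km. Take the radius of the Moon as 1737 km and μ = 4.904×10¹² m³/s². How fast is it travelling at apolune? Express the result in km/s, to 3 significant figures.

r_p = 1737 + 439.5 = 2176.5 km = 2.1765×10⁶ m.
r_a = 1737 + 2110 = 3847.0 km = 3.8470×10⁶ m.
Semi-major axis a = (r_p + r_a)/2 = 3011.8 km = 3.012×10⁶ m.
Vis-viva: v² = μ(2/r − 1/a) = 4.904×10¹² × (5.199×10⁻⁷ − 3.320×10⁻⁷) = 9.212×10⁵ m²/s².
v = 959.8 m/s = 0.9598 km/s.

v ≈ 0.96 km/s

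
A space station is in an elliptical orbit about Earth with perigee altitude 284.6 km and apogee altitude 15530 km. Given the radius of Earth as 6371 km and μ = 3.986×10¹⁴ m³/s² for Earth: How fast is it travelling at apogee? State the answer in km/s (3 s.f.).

r_p = 6371 + 284.6 = 6655.6 km = 6.6556×10⁶ m.
r_a = 6371 + 15530 = 21901 km = 2.1901×10⁷ m.
Semi-major axis a = (r_p + r_a)/2 = 14278 km = 1.428×10⁷ m.
Vis-viva: v² = μ(2/r − 1/a) = 3.986×10¹⁴ × (9.132×10⁻⁸ − 7.004×10⁻⁸) = 8.484×10⁶ m²/s².
v = 2913 m/s = 2.913 km/s.

v ≈ 2.91 km/s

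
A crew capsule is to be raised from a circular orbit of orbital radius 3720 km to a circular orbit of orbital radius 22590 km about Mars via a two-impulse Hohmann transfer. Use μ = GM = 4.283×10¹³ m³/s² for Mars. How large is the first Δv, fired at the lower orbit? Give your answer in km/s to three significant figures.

r₁ = 3720 km = 3.720×10⁶ m.
r₂ = 22590 km = 2.259×10⁷ m.
Transfer ellipse a_t = (r₁ + r₂)/2 = 1.316×10⁷ m.
At r₁: circular v_c1 = √(μ/r₁) = 3393 m/s; transfer-periapsis v_p = √[μ(2/r₁ − 1/a_t)] = 4446 m/s.
Δv₁ = v_p − v_c1 = 1053 m/s.
= 1.053 km/s.

Δv ≈ 1.05 km/s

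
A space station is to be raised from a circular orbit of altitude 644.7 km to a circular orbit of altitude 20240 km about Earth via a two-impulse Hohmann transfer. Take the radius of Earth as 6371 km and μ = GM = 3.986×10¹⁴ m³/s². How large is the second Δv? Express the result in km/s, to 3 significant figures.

Δv ≈ 1.37 km/s

r₁ = 6371 + 644.7 = 7015.7 km = 7.0157×10⁶ m.
r₂ = 6371 + 20240 = 26611 km = 2.6611×10⁷ m.
Transfer ellipse a_t = (r₁ + r₂)/2 = 1.681×10⁷ m.
At r₁: circular v_c1 = √(μ/r₁) = 7538 m/s; transfer-perigee v_p = √[μ(2/r₁ − 1/a_t)] = 9483 m/s.
At r₂: circular v_c2 = √(μ/r₂) = 3870 m/s; transfer-apogee v_a = √[μ(2/r₂ − 1/a_t)] = 2500 m/s.
Δv₂ = v_c2 − v_a = 1370 m/s.
= 1.370 km/s.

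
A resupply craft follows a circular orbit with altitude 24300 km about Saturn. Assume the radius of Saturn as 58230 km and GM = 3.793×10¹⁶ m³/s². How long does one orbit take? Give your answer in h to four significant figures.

T ≈ 6.719 h

r = 58230 + 24300 = 82530 km = 8.2530×10⁷ m.
Kepler's third law: T = 2π√(r³/μ) = 2π√((8.253×10⁷)³ / 3.793×10¹⁶).
r³/μ = 1.482×10⁷ s², so T = 2π × 3.850×10³ = 2.419×10⁴ s.
Converting: 2.419×10⁴ s ÷ 3600 = 6.719 h.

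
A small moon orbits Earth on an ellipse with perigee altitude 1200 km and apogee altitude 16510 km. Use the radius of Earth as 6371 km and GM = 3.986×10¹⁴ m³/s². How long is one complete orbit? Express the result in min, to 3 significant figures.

r_p = 6371 + 1200 = 7571.0 km = 7.5710×10⁶ m.
r_a = 6371 + 16510 = 22881 km = 2.2881×10⁷ m.
Semi-major axis a = (r_p + r_a)/2 = (7571.0 + 22881)/2 = 15226 km = 1.523×10⁷ m.
By Kepler's third law T = 2π√(a³/μ) = 2π × 2.976×10³ = 1.870×10⁴ s.
= 311.6 min.

T ≈ 312 min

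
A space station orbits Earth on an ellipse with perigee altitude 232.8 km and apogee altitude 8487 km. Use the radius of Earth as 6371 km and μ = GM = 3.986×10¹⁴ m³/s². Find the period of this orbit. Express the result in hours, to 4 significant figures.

T ≈ 3.073 hours

r_p = 6371 + 232.8 = 6603.8 km = 6.6038×10⁶ m.
r_a = 6371 + 8487 = 14858 km = 1.4858×10⁷ m.
Semi-major axis a = (r_p + r_a)/2 = (6603.8 + 14858)/2 = 10731 km = 1.073×10⁷ m.
By Kepler's third law T = 2π√(a³/μ) = 2π × 1.761×10³ = 1.106×10⁴ s.
= 3.073 hours.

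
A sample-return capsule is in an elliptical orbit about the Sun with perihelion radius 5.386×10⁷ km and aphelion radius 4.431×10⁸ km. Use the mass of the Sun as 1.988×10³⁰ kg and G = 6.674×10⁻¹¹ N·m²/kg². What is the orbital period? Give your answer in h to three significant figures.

T ≈ 18800 h

μ = GM = 6.674×10⁻¹¹ × 1.988×10³⁰ = 1.327×10²⁰ m³/s².
Semi-major axis a = (r_p + r_a)/2 = (5.3860×10⁷ + 4.4310×10⁸)/2 = 2.4848×10⁸ km = 2.485×10¹¹ m.
By Kepler's third law T = 2π√(a³/μ) = 2π × 1.075×10⁷ = 6.756×10⁷ s.
= 18770 h.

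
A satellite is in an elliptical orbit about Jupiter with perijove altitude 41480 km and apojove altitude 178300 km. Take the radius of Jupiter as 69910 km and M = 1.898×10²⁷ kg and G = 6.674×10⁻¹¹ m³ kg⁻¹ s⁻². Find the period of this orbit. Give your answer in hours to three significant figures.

T ≈ 11.8 hours

μ = GM = 6.674×10⁻¹¹ × 1.898×10²⁷ = 1.267×10¹⁷ m³/s².
r_p = 69910 + 41480 = 111390 km = 1.1139×10⁸ m.
r_a = 69910 + 178300 = 248210 km = 2.4821×10⁸ m.
Semi-major axis a = (r_p + r_a)/2 = (1.1139×10⁵ + 2.4821×10⁵)/2 = 1.7980×10⁵ km = 1.798×10⁸ m.
By Kepler's third law T = 2π√(a³/μ) = 2π × 6.774×10³ = 4.256×10⁴ s.
= 11.82 hours.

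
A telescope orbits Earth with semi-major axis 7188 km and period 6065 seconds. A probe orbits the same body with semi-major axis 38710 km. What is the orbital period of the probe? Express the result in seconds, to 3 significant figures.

T₂ ≈ 75800 seconds

Kepler's third law: T² ∝ a³, so T₂ = T₁ (a₂/a₁)^(3/2).
a₂/a₁ = 5.385, (a₂/a₁)^(3/2) = 12.50.
T₂ = 6065 × 12.50 = 75800 seconds.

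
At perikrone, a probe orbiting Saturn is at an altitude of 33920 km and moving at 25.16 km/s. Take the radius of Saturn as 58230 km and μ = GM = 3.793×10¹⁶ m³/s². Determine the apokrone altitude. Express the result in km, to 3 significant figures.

apokrone altitude ≈ 2.48×10⁵ km

r_p = 58230 + 33920 = 92150 km = 9.215×10⁷ m.
Specific energy ε = v²/2 − μ/r = -9.510×10⁷ J/kg, so a = −μ/(2ε) = 1.994×10⁸ m.
The apsides satisfy r_p + r_a = 2a, so the apokrone radius is 2a − r_p = 3.067×10⁸ m = 3.0670×10⁵ km.
Apokrone altitude = 3.0670×10⁵ − 58230 = 2.4847×10⁵ km.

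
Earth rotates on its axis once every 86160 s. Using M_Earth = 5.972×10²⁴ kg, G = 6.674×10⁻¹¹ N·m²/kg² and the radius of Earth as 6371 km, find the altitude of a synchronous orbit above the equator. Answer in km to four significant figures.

μ = GM = 6.674×10⁻¹¹ × 5.972×10²⁴ = 3.986×10¹⁴ m³/s².
A synchronous orbit has period T, so by Kepler's third law a = (μT²/4π²)^(1/3).
μT²/4π² = 3.986×10¹⁴ × (8.616×10⁴)² / 39.48 = 7.495×10²² m³.
a = 4.216×10⁷ m = 42162 km.
Altitude h = a − R = 42162 − 6371 = 35791 km.

h_sync ≈ 35790 km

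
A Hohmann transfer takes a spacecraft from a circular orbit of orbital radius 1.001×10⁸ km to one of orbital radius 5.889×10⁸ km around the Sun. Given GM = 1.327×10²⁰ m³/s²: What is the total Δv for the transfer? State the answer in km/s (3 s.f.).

r₁ = 1.001×10⁸ km = 1.001×10¹¹ m.
r₂ = 5.889×10⁸ km = 5.889×10¹¹ m.
Transfer ellipse a_t = (r₁ + r₂)/2 = 3.445×10¹¹ m.
At r₁: circular v_c1 = √(μ/r₁) = 36410 m/s; transfer-perihelion v_p = √[μ(2/r₁ − 1/a_t)] = 47600 m/s.
Δv₁ = v_p − v_c1 = 11190 m/s.
At r₂: circular v_c2 = √(μ/r₂) = 15010 m/s; transfer-aphelion v_a = √[μ(2/r₂ − 1/a_t)] = 8092 m/s.
Δv₂ = v_c2 − v_a = 6920 m/s.
Total Δv = Δv₁ + Δv₂ = 18110 m/s = 18.11 km/s.

Δv_total ≈ 18.1 km/s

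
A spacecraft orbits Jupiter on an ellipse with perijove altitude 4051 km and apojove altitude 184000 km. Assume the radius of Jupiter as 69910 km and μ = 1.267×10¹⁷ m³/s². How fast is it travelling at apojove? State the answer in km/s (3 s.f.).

r_p = 69910 + 4051 = 73961 km = 7.3961×10⁷ m.
r_a = 69910 + 184000 = 253910 km = 2.5391×10⁸ m.
Semi-major axis a = (r_p + r_a)/2 = 1.6394×10⁵ km = 1.639×10⁸ m.
Vis-viva: v² = μ(2/r − 1/a) = 1.267×10¹⁷ × (7.877×10⁻⁹ − 6.100×10⁻⁹) = 2.251×10⁸ m²/s².
v = 15000 m/s = 15.00 km/s.

v ≈ 15.0 km/s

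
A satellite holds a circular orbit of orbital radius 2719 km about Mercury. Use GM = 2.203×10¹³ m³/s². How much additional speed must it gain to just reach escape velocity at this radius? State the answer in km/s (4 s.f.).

Δv ≈ 1.179 km/s

r = 2719 km = 2.719×10⁶ m.
Circular speed v_c = √(μ/r) = 2846 m/s.
Escape speed v_esc = √(2μ/r) = √2 × v_c = 4025 m/s.
Δv = v_esc − v_c = 1179 m/s = 1.179 km/s.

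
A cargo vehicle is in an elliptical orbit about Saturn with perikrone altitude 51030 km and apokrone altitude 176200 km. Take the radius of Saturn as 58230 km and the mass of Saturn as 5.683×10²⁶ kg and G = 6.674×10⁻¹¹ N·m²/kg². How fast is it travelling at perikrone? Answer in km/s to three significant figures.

μ = GM = 6.674×10⁻¹¹ × 5.683×10²⁶ = 3.793×10¹⁶ m³/s².
r_p = 58230 + 51030 = 109260 km = 1.0926×10⁸ m.
r_a = 58230 + 176200 = 234430 km = 2.3443×10⁸ m.
Semi-major axis a = (r_p + r_a)/2 = 1.7184×10⁵ km = 1.718×10⁸ m.
Vis-viva: v² = μ(2/r − 1/a) = 3.793×10¹⁶ × (1.830×10⁻⁸ − 5.819×10⁻⁹) = 4.736×10⁸ m²/s².
v = 21760 m/s = 21.76 km/s.

v ≈ 21.8 km/s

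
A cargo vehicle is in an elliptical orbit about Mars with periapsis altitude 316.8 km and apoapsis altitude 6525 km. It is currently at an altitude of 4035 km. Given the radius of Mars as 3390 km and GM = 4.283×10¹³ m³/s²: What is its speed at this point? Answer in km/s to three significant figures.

v ≈ 2.29 km/s

r_p = 3390 + 316.8 = 3706.8 km = 3.7068×10⁶ m.
r_a = 3390 + 6525 = 9915.0 km = 9.9150×10⁶ m.
r = 3390 + 4035 = 7425.0 km = 7.425×10⁶ m.
Semi-major axis a = (r_p + r_a)/2 = 6810.9 km = 6.811×10⁶ m.
Vis-viva: v² = μ(2/r − 1/a) = 4.283×10¹³ × (2.694×10⁻⁷ − 1.468×10⁻⁷) = 5.248×10⁶ m²/s².
v = 2291 m/s = 2.291 km/s.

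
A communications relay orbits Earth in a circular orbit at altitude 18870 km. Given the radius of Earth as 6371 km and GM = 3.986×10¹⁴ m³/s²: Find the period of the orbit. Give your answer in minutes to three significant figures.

T ≈ 665 minutes

r = 6371 + 18870 = 25241 km = 2.5241×10⁷ m.
Kepler's third law: T = 2π√(r³/μ) = 2π√((2.524×10⁷)³ / 3.986×10¹⁴).
r³/μ = 4.034×10⁷ s², so T = 2π × 6.352×10³ = 3.991×10⁴ s.
Converting: 3.991×10⁴ s ÷ 60.00 = 665.2 minutes.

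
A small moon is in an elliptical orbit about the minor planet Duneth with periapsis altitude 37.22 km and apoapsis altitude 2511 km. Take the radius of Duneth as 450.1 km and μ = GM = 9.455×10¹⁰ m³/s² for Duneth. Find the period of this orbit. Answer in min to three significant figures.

T ≈ 771 min

r_p = 450.1 + 37.22 = 487.32 km = 4.8732×10⁵ m.
r_a = 450.1 + 2511 = 2961.1 km = 2.9611×10⁶ m.
Semi-major axis a = (r_p + r_a)/2 = (487.32 + 2961.1)/2 = 1724.2 km = 1.724×10⁶ m.
By Kepler's third law T = 2π√(a³/μ) = 2π × 7.363×10³ = 4.626×10⁴ s.
= 771.1 min.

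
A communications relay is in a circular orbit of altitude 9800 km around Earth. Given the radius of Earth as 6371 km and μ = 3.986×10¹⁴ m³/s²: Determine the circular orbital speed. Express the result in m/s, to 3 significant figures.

v ≈ 4960 m/s

r = 6371 + 9800 = 16171 km = 1.6171×10⁷ m.
For a circular orbit v = √(μ/r) = √(3.986×10¹⁴ / 1.617×10⁷) = √(2.465×10⁷) = 4965 m/s.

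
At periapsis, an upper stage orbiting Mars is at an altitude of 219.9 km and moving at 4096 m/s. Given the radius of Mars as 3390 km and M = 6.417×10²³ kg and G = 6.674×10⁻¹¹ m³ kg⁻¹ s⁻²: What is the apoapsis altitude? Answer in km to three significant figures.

μ = GM = 6.674×10⁻¹¹ × 6.417×10²³ = 4.283×10¹³ m³/s².
r_p = 3390 + 219.9 = 3609.9 km = 3.610×10⁶ m.
Specific energy ε = v²/2 − μ/r = -3.475×10⁶ J/kg, so a = −μ/(2ε) = 6.162×10⁶ m.
The apsides satisfy r_p + r_a = 2a, so the apoapsis radius is 2a − r_p = 8.714×10⁶ m = 8713.8 km.
Apoapsis altitude = 8713.8 − 3390 = 5323.8 km.

apoapsis altitude ≈ 5320 km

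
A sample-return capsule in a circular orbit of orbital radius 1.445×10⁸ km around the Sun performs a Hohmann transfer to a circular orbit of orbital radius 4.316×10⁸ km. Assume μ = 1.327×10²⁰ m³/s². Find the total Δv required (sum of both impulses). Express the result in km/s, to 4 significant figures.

Δv_total ≈ 11.91 km/s

r₁ = 1.445×10⁸ km = 1.445×10¹¹ m.
r₂ = 4.316×10⁸ km = 4.316×10¹¹ m.
Transfer ellipse a_t = (r₁ + r₂)/2 = 2.880×10¹¹ m.
At r₁: circular v_c1 = √(μ/r₁) = 30300 m/s; transfer-perihelion v_p = √[μ(2/r₁ − 1/a_t)] = 37090 m/s.
Δv₁ = v_p − v_c1 = 6790 m/s.
At r₂: circular v_c2 = √(μ/r₂) = 17530 m/s; transfer-aphelion v_a = √[μ(2/r₂ − 1/a_t)] = 12420 m/s.
Δv₂ = v_c2 − v_a = 5115 m/s.
Total Δv = Δv₁ + Δv₂ = 11910 m/s = 11.91 km/s.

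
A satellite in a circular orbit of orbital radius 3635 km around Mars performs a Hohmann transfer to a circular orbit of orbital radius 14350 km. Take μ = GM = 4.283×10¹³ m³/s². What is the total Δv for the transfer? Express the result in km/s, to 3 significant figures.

Δv_total ≈ 1.53 km/s

r₁ = 3635 km = 3.635×10⁶ m.
r₂ = 14350 km = 1.435×10⁷ m.
Transfer ellipse a_t = (r₁ + r₂)/2 = 8.992×10⁶ m.
At r₁: circular v_c1 = √(μ/r₁) = 3433 m/s; transfer-periapsis v_p = √[μ(2/r₁ − 1/a_t)] = 4336 m/s.
Δv₁ = v_p − v_c1 = 903.6 m/s.
At r₂: circular v_c2 = √(μ/r₂) = 1728 m/s; transfer-apoapsis v_a = √[μ(2/r₂ − 1/a_t)] = 1098 m/s.
Δv₂ = v_c2 − v_a = 629.2 m/s.
Total Δv = Δv₁ + Δv₂ = 1533 m/s = 1.533 km/s.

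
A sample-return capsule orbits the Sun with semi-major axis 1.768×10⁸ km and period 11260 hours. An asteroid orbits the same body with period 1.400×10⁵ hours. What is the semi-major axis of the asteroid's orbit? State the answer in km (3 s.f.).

a₂ ≈ 9.49×10⁸ km

Kepler's third law: a³ ∝ T², so a₂ = a₁ (T₂/T₁)^(2/3).
T₂/T₁ = 12.43, (T₂/T₁)^(2/3) = 5.367.
a₂ = 1.768×10⁸ × 5.367 = 9.489×10⁸ km.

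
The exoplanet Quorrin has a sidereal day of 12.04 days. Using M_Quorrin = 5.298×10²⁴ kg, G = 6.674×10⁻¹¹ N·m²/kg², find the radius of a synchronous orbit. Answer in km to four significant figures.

μ = GM = 6.674×10⁻¹¹ × 5.298×10²⁴ = 3.536×10¹⁴ m³/s².
T = 12.04 days = 1.040×10⁶ s.
A synchronous orbit has period T, so by Kepler's third law a = (μT²/4π²)^(1/3).
μT²/4π² = 3.536×10¹⁴ × (1.040×10⁶)² / 39.48 = 9.692×10²⁴ m³.
a = 2.132×10⁸ m = 2.1321×10⁵ km.

r_sync ≈ 2.132×10⁵ km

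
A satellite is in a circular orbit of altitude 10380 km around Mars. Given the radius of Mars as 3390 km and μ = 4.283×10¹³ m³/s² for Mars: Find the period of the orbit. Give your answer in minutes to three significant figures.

T ≈ 818 minutes

r = 3390 + 10380 = 13770 km = 1.3770×10⁷ m.
Kepler's third law: T = 2π√(r³/μ) = 2π√((1.377×10⁷)³ / 4.283×10¹³).
r³/μ = 6.096×10⁷ s², so T = 2π × 7.808×10³ = 4.906×10⁴ s.
Converting: 4.906×10⁴ s ÷ 60.00 = 817.6 minutes.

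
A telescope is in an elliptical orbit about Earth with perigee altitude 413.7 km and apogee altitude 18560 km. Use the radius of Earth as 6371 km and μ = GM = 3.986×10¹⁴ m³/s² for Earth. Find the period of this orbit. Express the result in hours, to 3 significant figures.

T ≈ 5.52 hours

r_p = 6371 + 413.7 = 6784.7 km = 6.7847×10⁶ m.
r_a = 6371 + 18560 = 24931 km = 2.4931×10⁷ m.
Semi-major axis a = (r_p + r_a)/2 = (6784.7 + 24931)/2 = 15858 km = 1.586×10⁷ m.
By Kepler's third law T = 2π√(a³/μ) = 2π × 3.163×10³ = 1.987×10⁴ s.
= 5.520 hours.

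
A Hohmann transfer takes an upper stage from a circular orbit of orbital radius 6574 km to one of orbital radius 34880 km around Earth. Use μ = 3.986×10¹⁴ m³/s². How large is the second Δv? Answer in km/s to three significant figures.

Δv ≈ 1.48 km/s

r₁ = 6574 km = 6.574×10⁶ m.
r₂ = 34880 km = 3.488×10⁷ m.
Transfer ellipse a_t = (r₁ + r₂)/2 = 2.073×10⁷ m.
At r₁: circular v_c1 = √(μ/r₁) = 7787 m/s; transfer-perigee v_p = √[μ(2/r₁ − 1/a_t)] = 10100 m/s.
At r₂: circular v_c2 = √(μ/r₂) = 3380 m/s; transfer-apogee v_a = √[μ(2/r₂ − 1/a_t)] = 1904 m/s.
Δv₂ = v_c2 − v_a = 1477 m/s.
= 1.477 km/s.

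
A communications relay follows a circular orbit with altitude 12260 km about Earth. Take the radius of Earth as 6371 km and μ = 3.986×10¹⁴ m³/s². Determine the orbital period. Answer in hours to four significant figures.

T ≈ 7.030 hours

r = 6371 + 12260 = 18631 km = 1.8631×10⁷ m.
Kepler's third law: T = 2π√(r³/μ) = 2π√((1.863×10⁷)³ / 3.986×10¹⁴).
r³/μ = 1.622×10⁷ s², so T = 2π × 4.028×10³ = 2.531×10⁴ s.
Converting: 2.531×10⁴ s ÷ 3600 = 7.030 hours.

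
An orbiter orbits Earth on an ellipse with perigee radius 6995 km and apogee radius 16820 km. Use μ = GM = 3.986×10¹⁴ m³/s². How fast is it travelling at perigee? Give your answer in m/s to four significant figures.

v ≈ 8972 m/s

Semi-major axis a = (r_p + r_a)/2 = 11908 km = 1.191×10⁷ m.
Vis-viva: v² = μ(2/r − 1/a) = 3.986×10¹⁴ × (2.859×10⁻⁷ − 8.398×10⁻⁸) = 8.049×10⁷ m²/s².
v = 8972 m/s.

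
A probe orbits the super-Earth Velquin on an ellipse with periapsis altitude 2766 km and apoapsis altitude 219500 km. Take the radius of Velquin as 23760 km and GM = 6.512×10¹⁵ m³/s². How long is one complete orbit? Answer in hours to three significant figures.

T ≈ 33.9 hours

r_p = 23760 + 2766 = 26526 km = 2.6526×10⁷ m.
r_a = 23760 + 219500 = 243260 km = 2.4326×10⁸ m.
Semi-major axis a = (r_p + r_a)/2 = (26526 + 2.4326×10⁵)/2 = 1.3489×10⁵ km = 1.349×10⁸ m.
By Kepler's third law T = 2π√(a³/μ) = 2π × 1.941×10⁴ = 1.220×10⁵ s.
= 33.88 hours.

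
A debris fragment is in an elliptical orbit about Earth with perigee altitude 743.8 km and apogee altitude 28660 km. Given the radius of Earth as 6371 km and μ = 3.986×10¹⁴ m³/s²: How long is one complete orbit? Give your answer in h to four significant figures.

T ≈ 8.457 h

r_p = 6371 + 743.8 = 7114.8 km = 7.1148×10⁶ m.
r_a = 6371 + 28660 = 35031 km = 3.5031×10⁷ m.
Semi-major axis a = (r_p + r_a)/2 = (7114.8 + 35031)/2 = 21073 km = 2.107×10⁷ m.
By Kepler's third law T = 2π√(a³/μ) = 2π × 4.845×10³ = 3.044×10⁴ s.
= 8.457 h.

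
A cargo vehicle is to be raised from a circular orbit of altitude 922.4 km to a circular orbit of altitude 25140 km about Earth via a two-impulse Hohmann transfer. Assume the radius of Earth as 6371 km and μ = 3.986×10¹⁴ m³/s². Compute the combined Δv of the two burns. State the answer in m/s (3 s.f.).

Δv_total ≈ 3400 m/s

r₁ = 6371 + 922.4 = 7293.4 km = 7.2934×10⁶ m.
r₂ = 6371 + 25140 = 31511 km = 3.1511×10⁷ m.
Transfer ellipse a_t = (r₁ + r₂)/2 = 1.940×10⁷ m.
At r₁: circular v_c1 = √(μ/r₁) = 7393 m/s; transfer-perigee v_p = √[μ(2/r₁ − 1/a_t)] = 9421 m/s.
Δv₁ = v_p − v_c1 = 2029 m/s.
At r₂: circular v_c2 = √(μ/r₂) = 3557 m/s; transfer-apogee v_a = √[μ(2/r₂ − 1/a_t)] = 2181 m/s.
Δv₂ = v_c2 − v_a = 1376 m/s.
Total Δv = Δv₁ + Δv₂ = 3405 m/s.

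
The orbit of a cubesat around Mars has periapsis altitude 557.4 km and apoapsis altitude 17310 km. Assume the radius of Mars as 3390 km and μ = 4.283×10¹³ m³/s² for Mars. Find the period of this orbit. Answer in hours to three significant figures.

r_p = 3390 + 557.4 = 3947.4 km = 3.9474×10⁶ m.
r_a = 3390 + 17310 = 20700 km = 2.0700×10⁷ m.
Semi-major axis a = (r_p + r_a)/2 = (3947.4 + 20700)/2 = 12324 km = 1.232×10⁷ m.
By Kepler's third law T = 2π√(a³/μ) = 2π × 6.611×10³ = 4.154×10⁴ s.
= 11.54 hours.

T ≈ 11.5 hours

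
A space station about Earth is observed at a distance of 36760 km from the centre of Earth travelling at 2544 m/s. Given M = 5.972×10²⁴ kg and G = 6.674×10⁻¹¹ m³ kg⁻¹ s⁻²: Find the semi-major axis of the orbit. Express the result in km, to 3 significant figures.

a ≈ 26200 km

μ = GM = 6.674×10⁻¹¹ × 5.972×10²⁴ = 3.986×10¹⁴ m³/s².
r = 3.676×10⁷ m.
Specific orbital energy ε = v²/2 − μ/r = (2544)²/2 − 3.986×10¹⁴/3.676×10⁷ = -7.607×10⁶ J/kg.
Since ε = −μ/(2a), a = −μ/(2ε) = 2.620×10⁷ m = 26199 km.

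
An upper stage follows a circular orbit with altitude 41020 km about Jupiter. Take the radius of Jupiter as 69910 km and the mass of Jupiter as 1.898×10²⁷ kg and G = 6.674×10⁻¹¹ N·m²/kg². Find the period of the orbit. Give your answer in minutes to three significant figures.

μ = GM = 6.674×10⁻¹¹ × 1.898×10²⁷ = 1.267×10¹⁷ m³/s².
r = 69910 + 41020 = 110930 km = 1.1093×10⁸ m.
Kepler's third law: T = 2π√(r³/μ) = 2π√((1.109×10⁸)³ / 1.267×10¹⁷).
r³/μ = 1.078×10⁷ s², so T = 2π × 3.283×10³ = 2.063×10⁴ s.
Converting: 2.063×10⁴ s ÷ 60.00 = 343.8 minutes.

T ≈ 344 minutes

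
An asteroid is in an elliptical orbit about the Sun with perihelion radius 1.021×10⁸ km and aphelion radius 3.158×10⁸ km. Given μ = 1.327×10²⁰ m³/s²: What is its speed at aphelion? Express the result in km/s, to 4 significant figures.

v ≈ 14.33 km/s

Semi-major axis a = (r_p + r_a)/2 = 2.0895×10⁸ km = 2.090×10¹¹ m.
Vis-viva: v² = μ(2/r − 1/a) = 1.327×10²⁰ × (6.333×10⁻¹² − 4.786×10⁻¹²) = 2.053×10⁸ m²/s².
v = 14330 m/s = 14.33 km/s.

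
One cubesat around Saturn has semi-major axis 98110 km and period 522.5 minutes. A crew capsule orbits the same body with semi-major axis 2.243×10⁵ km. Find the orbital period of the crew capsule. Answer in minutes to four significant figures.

T₂ ≈ 1806 minutes

Kepler's third law: T² ∝ a³, so T₂ = T₁ (a₂/a₁)^(3/2).
a₂/a₁ = 2.286, (a₂/a₁)^(3/2) = 3.457.
T₂ = 522.5 × 3.457 = 1806 minutes.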